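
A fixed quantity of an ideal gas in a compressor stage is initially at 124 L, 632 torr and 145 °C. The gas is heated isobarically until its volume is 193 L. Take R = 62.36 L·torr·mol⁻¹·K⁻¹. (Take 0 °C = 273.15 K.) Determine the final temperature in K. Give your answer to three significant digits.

Convert: T₁ = 418.1 K.
P constant ⇒ V ∝ T: P₂ = P₁; T₂ = T₁·(V₂/V₁) = 650.8 K.

T₂ ≈ 651 K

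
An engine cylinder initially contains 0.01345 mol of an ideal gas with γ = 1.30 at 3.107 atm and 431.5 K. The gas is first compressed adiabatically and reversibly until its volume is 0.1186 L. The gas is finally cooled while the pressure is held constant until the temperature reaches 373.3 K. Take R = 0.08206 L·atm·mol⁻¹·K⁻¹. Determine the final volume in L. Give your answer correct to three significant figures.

From PV = nRT: V₁ = nRT₁/P₁ = 0.1533 L.
Reversible adiabatic, γ = 1.30: T₂ = T₁·(V₁/V₂)^(γ−1) = 466.0 K; P₂ = P₁·(V₁/V₂)^γ = 4.337 atm.
Isobaric, so V/T is constant: P₃ = P₂; V₃ = V₂·(T₃/T₂) = 0.09500 L.

V₃ ≈ 0.0950 L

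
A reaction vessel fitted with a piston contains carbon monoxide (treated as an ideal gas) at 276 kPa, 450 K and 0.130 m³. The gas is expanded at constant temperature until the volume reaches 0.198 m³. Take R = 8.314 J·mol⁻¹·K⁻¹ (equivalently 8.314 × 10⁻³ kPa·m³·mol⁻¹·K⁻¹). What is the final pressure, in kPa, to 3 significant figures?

T constant ⇒ Boyle's law P V = const: T₂ = T₁; P₂ = P₁·(V₁/V₂) = 181.2 kPa.

P₂ ≈ 181 kPa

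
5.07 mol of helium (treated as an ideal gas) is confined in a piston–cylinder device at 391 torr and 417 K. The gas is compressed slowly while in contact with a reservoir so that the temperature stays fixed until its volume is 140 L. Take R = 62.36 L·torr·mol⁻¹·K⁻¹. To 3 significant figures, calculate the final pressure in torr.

From PV = nRT: V₁ = nRT₁/P₁ = 337.2 L.
T constant ⇒ Boyle's law P V = const: T₂ = T₁; P₂ = P₁·(V₁/V₂) = 941.7 torr.

P₂ ≈ 942 torr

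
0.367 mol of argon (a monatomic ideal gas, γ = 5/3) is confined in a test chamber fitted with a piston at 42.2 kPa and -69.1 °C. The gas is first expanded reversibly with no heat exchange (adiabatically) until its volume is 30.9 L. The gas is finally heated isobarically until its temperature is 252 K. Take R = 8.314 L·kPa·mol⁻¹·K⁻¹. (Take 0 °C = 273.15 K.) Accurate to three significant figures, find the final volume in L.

V₃ ≈ 62.5 L

Convert: T₁ = 204.0 K.
From PV = nRT: V₁ = nRT₁/P₁ = 14.75 L.
Reversible adiabatic, γ = 5/3: T₂ = T₁·(V₁/V₂)^(γ−1) = 124.7 K; P₂ = P₁·(V₁/V₂)^γ = 12.31 kPa.
Isobaric, so V/T is constant: P₃ = P₂; V₃ = V₂·(T₃/T₂) = 62.47 L.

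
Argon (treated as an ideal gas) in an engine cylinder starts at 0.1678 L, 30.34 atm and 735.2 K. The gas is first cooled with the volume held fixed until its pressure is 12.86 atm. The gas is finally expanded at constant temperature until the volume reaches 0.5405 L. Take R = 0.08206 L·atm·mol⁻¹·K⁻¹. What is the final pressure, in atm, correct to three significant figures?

Isochoric, so P/T is constant: V₂ = V₁; T₂ = T₁·(P₂/P₁) = 311.6 K.
Isothermal, so P V is constant: T₃ = T₂; P₃ = P₂·(V₂/V₃) = 3.992 atm.

P₃ ≈ 3.99 atm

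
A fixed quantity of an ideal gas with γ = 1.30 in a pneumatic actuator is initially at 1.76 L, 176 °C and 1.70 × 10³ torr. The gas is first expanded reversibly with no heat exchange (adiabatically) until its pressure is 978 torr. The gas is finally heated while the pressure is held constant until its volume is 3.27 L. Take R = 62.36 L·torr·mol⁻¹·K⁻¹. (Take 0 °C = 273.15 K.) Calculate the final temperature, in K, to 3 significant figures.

Convert: T₁ = 449.1 K.
Adiabatic (γ = 1.30), T V^(γ−1) and P V^γ constant: T₂ = T₁·(P₂/P₁)^((γ−1)/γ) = 395.3 K; V₂ = V₁·(P₁/P₂)^(1/γ) = 2.693 L.
P constant ⇒ V ∝ T: P₃ = P₂; T₃ = T₂·(V₃/V₂) = 480.1 K.

T₃ ≈ 480 K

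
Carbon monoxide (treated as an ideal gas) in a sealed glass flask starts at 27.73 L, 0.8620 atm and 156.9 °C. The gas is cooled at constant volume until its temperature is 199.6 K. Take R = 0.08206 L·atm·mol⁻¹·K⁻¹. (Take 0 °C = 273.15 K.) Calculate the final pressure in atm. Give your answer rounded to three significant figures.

P₂ ≈ 0.400 atm

Convert: T₁ = 430.0 K.
Isochoric, so P/T is constant: V₂ = V₁; P₂ = P₁·(T₂/T₁) = 0.4001 atm.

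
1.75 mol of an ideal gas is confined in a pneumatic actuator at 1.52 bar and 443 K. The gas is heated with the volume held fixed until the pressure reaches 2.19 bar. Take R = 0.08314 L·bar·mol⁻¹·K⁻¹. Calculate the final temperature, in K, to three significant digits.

T₂ ≈ 638 K

From PV = nRT: V₁ = nRT₁/P₁ = 42.40 L.
Isochoric, so P/T is constant: V₂ = V₁; T₂ = T₁·(P₂/P₁) = 638.3 K.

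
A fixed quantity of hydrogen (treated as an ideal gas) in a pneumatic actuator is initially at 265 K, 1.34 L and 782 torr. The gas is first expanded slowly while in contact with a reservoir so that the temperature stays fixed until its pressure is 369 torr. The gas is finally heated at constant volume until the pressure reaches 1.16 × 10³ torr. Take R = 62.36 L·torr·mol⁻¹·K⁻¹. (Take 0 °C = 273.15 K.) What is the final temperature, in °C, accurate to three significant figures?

Isothermal, so P V is constant: T₂ = T₁; V₂ = V₁·(P₁/P₂) = 2.840 L.
V constant ⇒ P ∝ T: V₃ = V₂; T₃ = T₂·(P₃/P₂) = 833.1 K.

T₃ ≈ 560 °C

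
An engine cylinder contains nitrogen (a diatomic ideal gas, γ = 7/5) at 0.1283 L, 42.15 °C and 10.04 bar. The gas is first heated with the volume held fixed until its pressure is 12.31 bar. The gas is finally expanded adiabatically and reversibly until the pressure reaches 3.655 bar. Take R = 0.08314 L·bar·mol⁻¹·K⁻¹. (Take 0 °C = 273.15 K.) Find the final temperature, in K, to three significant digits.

T₃ ≈ 273 K

Convert: T₁ = 315.3 K.
V constant ⇒ P ∝ T: V₂ = V₁; T₂ = T₁·(P₂/P₁) = 386.6 K.
Adiabatic (γ = 7/5), T V^(γ−1) and P V^γ constant: T₃ = T₂·(P₃/P₂)^((γ−1)/γ) = 273.3 K; V₃ = V₂·(P₂/P₃)^(1/γ) = 0.3054 L.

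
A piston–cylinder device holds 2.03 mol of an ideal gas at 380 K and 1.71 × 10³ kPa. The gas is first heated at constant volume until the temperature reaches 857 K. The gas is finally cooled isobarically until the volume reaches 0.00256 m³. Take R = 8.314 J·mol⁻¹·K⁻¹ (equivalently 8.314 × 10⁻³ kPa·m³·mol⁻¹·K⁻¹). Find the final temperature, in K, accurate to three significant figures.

From PV = nRT: V₁ = nRT₁/P₁ = 0.003751 m³.
Isochoric, so P/T is constant: V₂ = V₁; P₂ = P₁·(T₂/T₁) = 3856 kPa.
P constant ⇒ V ∝ T: P₃ = P₂; T₃ = T₂·(V₃/V₂) = 585.0 K.

T₃ ≈ 585 K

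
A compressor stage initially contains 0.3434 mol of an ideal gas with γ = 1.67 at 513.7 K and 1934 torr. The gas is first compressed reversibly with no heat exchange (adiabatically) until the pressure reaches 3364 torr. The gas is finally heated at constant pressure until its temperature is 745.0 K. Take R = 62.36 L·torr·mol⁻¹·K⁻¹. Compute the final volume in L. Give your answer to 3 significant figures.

V₃ ≈ 4.74 L

From PV = nRT: V₁ = nRT₁/P₁ = 5.688 L.
Adiabatic (γ = 1.67), T V^(γ−1) and P V^γ constant: T₂ = T₁·(P₂/P₁)^((γ−1)/γ) = 641.4 K; V₂ = V₁·(P₁/P₂)^(1/γ) = 4.083 L.
P constant ⇒ V ∝ T: P₃ = P₂; V₃ = V₂·(T₃/T₂) = 4.742 L.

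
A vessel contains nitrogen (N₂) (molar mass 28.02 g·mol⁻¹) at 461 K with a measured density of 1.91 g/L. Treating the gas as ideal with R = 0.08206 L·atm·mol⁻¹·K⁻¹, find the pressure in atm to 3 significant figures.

ρ = PM/(RT) ⇒ P = ρRT/M = (1.91 × 0.08206 × 461.0) / 28.02

P ≈ 2.58 atm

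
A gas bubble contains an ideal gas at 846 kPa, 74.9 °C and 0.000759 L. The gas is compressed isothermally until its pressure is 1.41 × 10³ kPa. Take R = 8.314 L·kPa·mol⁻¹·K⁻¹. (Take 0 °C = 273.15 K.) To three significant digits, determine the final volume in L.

Convert: T₁ = 348.0 K.
Isothermal, so P V is constant: T₂ = T₁; V₂ = V₁·(P₁/P₂) = 0.0004554 L.

V₂ ≈ 0.000455 L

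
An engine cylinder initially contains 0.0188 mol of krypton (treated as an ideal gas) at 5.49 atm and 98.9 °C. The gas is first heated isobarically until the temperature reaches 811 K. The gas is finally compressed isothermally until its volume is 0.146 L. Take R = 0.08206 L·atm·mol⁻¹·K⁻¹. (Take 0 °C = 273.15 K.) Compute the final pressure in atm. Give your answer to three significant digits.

P₃ ≈ 8.57 atm

Convert: T₁ = 372.0 K.
From PV = nRT: V₁ = nRT₁/P₁ = 0.1045 L.
P constant ⇒ V ∝ T: P₂ = P₁; V₂ = V₁·(T₂/T₁) = 0.2279 L.
T constant ⇒ Boyle's law P V = const: T₃ = T₂; P₃ = P₂·(V₂/V₃) = 8.570 atm.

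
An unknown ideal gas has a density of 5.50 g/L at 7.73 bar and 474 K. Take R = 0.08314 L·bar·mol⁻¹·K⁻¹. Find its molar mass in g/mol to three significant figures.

ρ = PM/(RT) ⇒ M = ρRT/P = (5.50 × 0.08314 × 474.0) / 7.73

M ≈ 28.0 g/mol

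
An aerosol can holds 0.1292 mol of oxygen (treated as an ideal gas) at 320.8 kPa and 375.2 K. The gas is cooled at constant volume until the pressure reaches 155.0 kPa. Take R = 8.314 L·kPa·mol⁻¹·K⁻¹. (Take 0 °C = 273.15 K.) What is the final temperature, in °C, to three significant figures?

T₂ ≈ -91.9 °C

From PV = nRT: V₁ = nRT₁/P₁ = 1.256 L.
Isochoric, so P/T is constant: V₂ = V₁; T₂ = T₁·(P₂/P₁) = 181.3 K.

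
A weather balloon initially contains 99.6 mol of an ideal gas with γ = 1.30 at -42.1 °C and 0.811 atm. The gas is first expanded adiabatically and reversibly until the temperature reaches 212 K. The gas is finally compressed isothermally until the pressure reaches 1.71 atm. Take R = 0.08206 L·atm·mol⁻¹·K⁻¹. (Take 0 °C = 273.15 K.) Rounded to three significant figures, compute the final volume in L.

Convert: T₁ = 231.0 K.
From PV = nRT: V₁ = nRT₁/P₁ = 2328 L.
Adiabatic (γ = 1.30), T V^(γ−1) and P V^γ constant: P₂ = P₁·(T₂/T₁)^(γ/(γ−1)) = 0.5586 atm; V₂ = V₁·(T₁/T₂)^(1/(γ−1)) = 3102 L.
T constant ⇒ Boyle's law P V = const: T₃ = T₂; V₃ = V₂·(P₂/P₃) = 1013 L.

V₃ ≈ 1.01e+03 L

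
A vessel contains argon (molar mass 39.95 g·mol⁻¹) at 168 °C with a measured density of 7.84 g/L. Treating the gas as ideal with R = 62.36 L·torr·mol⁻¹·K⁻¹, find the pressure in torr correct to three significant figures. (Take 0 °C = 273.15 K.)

P ≈ 5.40e+03 torr

ρ = PM/(RT) ⇒ P = ρRT/M = (7.84 × 62.36 × 441.1) / 39.95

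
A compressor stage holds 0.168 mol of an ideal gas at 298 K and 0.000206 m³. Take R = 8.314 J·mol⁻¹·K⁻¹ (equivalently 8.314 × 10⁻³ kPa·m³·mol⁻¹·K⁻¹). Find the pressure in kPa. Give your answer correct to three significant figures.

P ≈ 2.02e+03 kPa

PV = nRT ⇒ P = nRT/V = (0.168 × 8.314 × 10⁻³ × 298) / 0.000206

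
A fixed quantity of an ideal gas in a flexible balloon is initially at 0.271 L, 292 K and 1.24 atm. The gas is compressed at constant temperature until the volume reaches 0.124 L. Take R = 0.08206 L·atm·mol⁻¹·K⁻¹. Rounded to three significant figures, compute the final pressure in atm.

P₂ ≈ 2.71 atm

Isothermal, so P V is constant: T₂ = T₁; P₂ = P₁·(V₁/V₂) = 2.710 atm.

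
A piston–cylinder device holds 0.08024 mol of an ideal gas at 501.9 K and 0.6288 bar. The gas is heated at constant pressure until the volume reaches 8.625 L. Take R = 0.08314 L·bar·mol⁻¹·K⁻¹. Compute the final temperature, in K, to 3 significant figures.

T₂ ≈ 813 K

From PV = nRT: V₁ = nRT₁/P₁ = 5.325 L.
Isobaric, so V/T is constant: P₂ = P₁; T₂ = T₁·(V₂/V₁) = 813.0 K.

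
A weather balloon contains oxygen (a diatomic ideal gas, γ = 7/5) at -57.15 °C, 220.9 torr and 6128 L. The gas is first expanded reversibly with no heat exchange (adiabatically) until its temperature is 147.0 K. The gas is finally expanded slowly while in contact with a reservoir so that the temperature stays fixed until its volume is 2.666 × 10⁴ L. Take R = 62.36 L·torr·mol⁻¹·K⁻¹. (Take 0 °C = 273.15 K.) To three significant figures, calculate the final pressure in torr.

P₃ ≈ 34.6 torr

Convert: T₁ = 216.0 K.
Adiabatic (γ = 7/5), T V^(γ−1) and P V^γ constant: P₂ = P₁·(T₂/T₁)^(γ/(γ−1)) = 57.44 torr; V₂ = V₁·(T₁/T₂)^(1/(γ−1)) = 1.604e+04 L.
T constant ⇒ Boyle's law P V = const: T₃ = T₂; P₃ = P₂·(V₂/V₃) = 34.56 torr.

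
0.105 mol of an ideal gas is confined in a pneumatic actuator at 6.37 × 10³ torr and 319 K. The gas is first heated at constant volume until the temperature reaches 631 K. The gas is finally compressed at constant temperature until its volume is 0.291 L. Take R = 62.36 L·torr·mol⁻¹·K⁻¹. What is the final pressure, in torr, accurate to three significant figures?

P₃ ≈ 1.42e+04 torr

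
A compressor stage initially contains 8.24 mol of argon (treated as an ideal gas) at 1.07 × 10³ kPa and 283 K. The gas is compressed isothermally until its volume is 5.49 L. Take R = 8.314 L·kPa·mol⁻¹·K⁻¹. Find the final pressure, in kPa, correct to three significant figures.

P₂ ≈ 3.53e+03 kPa

From PV = nRT: V₁ = nRT₁/P₁ = 18.12 L.
T constant ⇒ Boyle's law P V = const: T₂ = T₁; P₂ = P₁·(V₁/V₂) = 3531 kPa.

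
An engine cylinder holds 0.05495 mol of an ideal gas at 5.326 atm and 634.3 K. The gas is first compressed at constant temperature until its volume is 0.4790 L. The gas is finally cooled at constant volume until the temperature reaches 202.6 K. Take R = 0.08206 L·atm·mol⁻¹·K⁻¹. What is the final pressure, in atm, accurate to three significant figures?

From PV = nRT: V₁ = nRT₁/P₁ = 0.5370 L.
T constant ⇒ Boyle's law P V = const: T₂ = T₁; P₂ = P₁·(V₁/V₂) = 5.971 atm.
Isochoric, so P/T is constant: V₃ = V₂; P₃ = P₂·(T₃/T₂) = 1.907 atm.

P₃ ≈ 1.91 atm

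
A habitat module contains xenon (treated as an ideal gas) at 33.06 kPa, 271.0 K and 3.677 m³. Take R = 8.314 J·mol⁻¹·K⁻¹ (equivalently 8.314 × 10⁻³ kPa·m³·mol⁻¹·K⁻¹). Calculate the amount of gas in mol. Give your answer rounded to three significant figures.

n ≈ 54.0 mol

PV = nRT ⇒ n = PV/(RT) = (33.06 × 3.677) / (8.314 × 10⁻³ × 271.0)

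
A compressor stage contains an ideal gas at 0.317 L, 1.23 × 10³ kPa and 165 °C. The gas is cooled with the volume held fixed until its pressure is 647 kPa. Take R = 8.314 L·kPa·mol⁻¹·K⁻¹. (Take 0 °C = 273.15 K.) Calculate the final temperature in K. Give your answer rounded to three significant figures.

Convert: T₁ = 438.1 K.
V constant ⇒ P ∝ T: V₂ = V₁; T₂ = T₁·(P₂/P₁) = 230.5 K.

T₂ ≈ 230 K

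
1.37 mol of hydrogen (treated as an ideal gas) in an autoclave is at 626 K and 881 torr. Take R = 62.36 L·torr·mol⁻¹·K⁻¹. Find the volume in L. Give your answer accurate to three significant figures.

V ≈ 60.7 L

PV = nRT ⇒ V = nRT/P = (1.37 × 62.36 × 626) / 881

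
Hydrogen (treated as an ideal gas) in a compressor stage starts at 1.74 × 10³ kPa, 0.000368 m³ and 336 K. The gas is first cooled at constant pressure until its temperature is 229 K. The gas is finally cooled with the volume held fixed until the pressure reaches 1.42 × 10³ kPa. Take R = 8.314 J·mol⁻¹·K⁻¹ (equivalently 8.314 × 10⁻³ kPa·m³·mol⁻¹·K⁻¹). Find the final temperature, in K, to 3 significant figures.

T₃ ≈ 187 K

Isobaric, so V/T is constant: P₂ = P₁; V₂ = V₁·(T₂/T₁) = 0.0002508 m³.
V constant ⇒ P ∝ T: V₃ = V₂; T₃ = T₂·(P₃/P₂) = 186.9 K.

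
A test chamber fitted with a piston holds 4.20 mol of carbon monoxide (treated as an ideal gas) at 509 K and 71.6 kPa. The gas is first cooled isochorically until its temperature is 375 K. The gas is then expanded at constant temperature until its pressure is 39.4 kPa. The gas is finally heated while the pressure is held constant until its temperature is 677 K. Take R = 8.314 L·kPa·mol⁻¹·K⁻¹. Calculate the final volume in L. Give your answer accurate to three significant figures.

V₄ ≈ 600 L

From PV = nRT: V₁ = nRT₁/P₁ = 248.2 L.
Isochoric, so P/T is constant: V₂ = V₁; P₂ = P₁·(T₂/T₁) = 52.75 kPa.
Isothermal, so P V is constant: T₃ = T₂; V₃ = V₂·(P₂/P₃) = 332.3 L.
Isobaric, so V/T is constant: P₄ = P₃; V₄ = V₃·(T₄/T₃) = 600.0 L.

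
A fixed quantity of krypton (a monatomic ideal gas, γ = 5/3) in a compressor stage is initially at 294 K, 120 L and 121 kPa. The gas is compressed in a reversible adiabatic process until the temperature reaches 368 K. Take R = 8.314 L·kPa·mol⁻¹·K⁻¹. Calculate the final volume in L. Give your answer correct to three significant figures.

V₂ ≈ 85.7 L

Adiabatic (γ = 5/3), T V^(γ−1) and P V^γ constant: P₂ = P₁·(T₂/T₁)^(γ/(γ−1)) = 212.1 kPa; V₂ = V₁·(T₁/T₂)^(1/(γ−1)) = 85.69 L.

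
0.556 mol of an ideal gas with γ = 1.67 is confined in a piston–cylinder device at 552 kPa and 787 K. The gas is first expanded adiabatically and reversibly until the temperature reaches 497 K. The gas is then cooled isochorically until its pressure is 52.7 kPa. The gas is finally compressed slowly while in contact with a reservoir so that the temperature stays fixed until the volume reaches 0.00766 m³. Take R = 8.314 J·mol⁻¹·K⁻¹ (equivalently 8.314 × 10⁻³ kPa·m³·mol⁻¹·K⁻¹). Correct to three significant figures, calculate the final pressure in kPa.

From PV = nRT: V₁ = nRT₁/P₁ = 0.006591 m³.
Adiabatic (γ = 1.67), T V^(γ−1) and P V^γ constant: P₂ = P₁·(T₂/T₁)^(γ/(γ−1)) = 175.5 kPa; V₂ = V₁·(T₁/T₂)^(1/(γ−1)) = 0.01309 m³.
Isochoric, so P/T is constant: V₃ = V₂; T₃ = T₂·(P₃/P₂) = 149.2 K.
T constant ⇒ Boyle's law P V = const: T₄ = T₃; P₄ = P₃·(V₃/V₄) = 90.04 kPa.

P₄ ≈ 90.0 kPa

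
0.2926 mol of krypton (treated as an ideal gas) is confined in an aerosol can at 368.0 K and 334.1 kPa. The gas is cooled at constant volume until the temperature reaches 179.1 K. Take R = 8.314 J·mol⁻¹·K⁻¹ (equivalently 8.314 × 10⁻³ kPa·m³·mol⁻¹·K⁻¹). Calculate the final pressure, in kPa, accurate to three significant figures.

From PV = nRT: V₁ = nRT₁/P₁ = 0.002680 m³.
V constant ⇒ P ∝ T: V₂ = V₁; P₂ = P₁·(T₂/T₁) = 162.6 kPa.

P₂ ≈ 163 kPa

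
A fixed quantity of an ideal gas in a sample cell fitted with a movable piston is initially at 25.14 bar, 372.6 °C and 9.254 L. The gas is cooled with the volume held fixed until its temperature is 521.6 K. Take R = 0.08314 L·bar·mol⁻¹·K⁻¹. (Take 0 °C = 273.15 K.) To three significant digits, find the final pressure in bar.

P₂ ≈ 20.3 bar

Convert: T₁ = 645.8 K.
Isochoric, so P/T is constant: V₂ = V₁; P₂ = P₁·(T₂/T₁) = 20.31 bar.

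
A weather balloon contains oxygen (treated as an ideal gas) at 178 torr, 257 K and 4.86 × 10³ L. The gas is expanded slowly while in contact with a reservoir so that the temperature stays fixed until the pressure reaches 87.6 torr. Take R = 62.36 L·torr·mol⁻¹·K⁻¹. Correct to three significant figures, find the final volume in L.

V₂ ≈ 9.88e+03 L

T constant ⇒ Boyle's law P V = const: T₂ = T₁; V₂ = V₁·(P₁/P₂) = 9875 L.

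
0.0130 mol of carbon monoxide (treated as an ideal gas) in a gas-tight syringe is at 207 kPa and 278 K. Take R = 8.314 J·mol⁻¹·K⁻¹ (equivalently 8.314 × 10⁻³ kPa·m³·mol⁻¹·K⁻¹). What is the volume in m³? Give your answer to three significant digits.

PV = nRT ⇒ V = nRT/P = (0.0130 × 8.314 × 10⁻³ × 278) / 207

V ≈ 0.000145 m³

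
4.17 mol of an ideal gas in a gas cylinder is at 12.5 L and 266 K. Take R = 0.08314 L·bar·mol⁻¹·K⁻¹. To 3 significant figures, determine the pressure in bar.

P ≈ 7.38 bar

PV = nRT ⇒ P = nRT/V = (4.17 × 0.08314 × 266) / 12.5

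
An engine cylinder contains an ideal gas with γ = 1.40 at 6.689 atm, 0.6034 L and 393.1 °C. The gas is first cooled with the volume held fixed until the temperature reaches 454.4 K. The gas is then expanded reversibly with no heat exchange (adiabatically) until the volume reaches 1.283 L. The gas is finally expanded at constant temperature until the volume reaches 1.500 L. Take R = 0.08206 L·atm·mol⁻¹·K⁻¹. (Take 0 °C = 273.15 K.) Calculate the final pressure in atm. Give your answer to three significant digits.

Convert: T₁ = 666.2 K.
V constant ⇒ P ∝ T: V₂ = V₁; P₂ = P₁·(T₂/T₁) = 4.562 atm.
Adiabatic (γ = 1.40), T V^(γ−1) and P V^γ constant: T₃ = T₂·(V₂/V₃)^(γ−1) = 336.0 K; P₃ = P₂·(V₂/V₃)^γ = 1.587 atm.
Isothermal, so P V is constant: T₄ = T₃; P₄ = P₃·(V₃/V₄) = 1.357 atm.

P₄ ≈ 1.36 atm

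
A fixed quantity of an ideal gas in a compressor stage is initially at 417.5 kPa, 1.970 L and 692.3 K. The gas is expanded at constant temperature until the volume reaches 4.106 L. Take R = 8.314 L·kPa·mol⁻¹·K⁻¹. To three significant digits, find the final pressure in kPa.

Isothermal, so P V is constant: T₂ = T₁; P₂ = P₁·(V₁/V₂) = 200.3 kPa.

P₂ ≈ 200 kPa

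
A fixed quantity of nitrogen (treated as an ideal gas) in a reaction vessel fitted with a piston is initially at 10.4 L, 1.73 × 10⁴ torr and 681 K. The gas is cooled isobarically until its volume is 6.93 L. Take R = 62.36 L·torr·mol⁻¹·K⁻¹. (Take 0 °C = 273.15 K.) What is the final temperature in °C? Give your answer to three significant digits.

P constant ⇒ V ∝ T: P₂ = P₁; T₂ = T₁·(V₂/V₁) = 453.8 K.

T₂ ≈ 181 °C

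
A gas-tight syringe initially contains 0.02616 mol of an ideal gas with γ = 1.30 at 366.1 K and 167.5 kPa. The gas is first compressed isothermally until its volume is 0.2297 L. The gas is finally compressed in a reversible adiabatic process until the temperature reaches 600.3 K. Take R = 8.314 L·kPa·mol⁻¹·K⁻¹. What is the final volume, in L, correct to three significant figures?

From PV = nRT: V₁ = nRT₁/P₁ = 0.4754 L.
Isothermal, so P V is constant: T₂ = T₁; P₂ = P₁·(V₁/V₂) = 346.6 kPa.
Reversible adiabatic, γ = 1.30: P₃ = P₂·(T₃/T₂)^(γ/(γ−1)) = 2955 kPa; V₃ = V₂·(T₂/T₃)^(1/(γ−1)) = 0.04418 L.

V₃ ≈ 0.0442 L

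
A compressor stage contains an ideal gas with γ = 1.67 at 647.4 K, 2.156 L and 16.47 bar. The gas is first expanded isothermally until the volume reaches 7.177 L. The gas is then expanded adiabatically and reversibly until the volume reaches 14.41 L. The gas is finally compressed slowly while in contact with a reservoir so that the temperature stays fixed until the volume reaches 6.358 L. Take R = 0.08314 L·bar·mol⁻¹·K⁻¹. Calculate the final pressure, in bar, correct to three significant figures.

Isothermal, so P V is constant: T₂ = T₁; P₂ = P₁·(V₁/V₂) = 4.948 bar.
Reversible adiabatic, γ = 1.67: T₃ = T₂·(V₂/V₃)^(γ−1) = 405.8 K; P₃ = P₂·(V₂/V₃)^γ = 1.545 bar.
Isothermal, so P V is constant: T₄ = T₃; P₄ = P₃·(V₃/V₄) = 3.501 bar.

P₄ ≈ 3.50 bar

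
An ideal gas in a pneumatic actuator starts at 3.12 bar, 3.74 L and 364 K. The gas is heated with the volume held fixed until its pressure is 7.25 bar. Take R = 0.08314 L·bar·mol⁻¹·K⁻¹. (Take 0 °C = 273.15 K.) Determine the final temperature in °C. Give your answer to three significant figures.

V constant ⇒ P ∝ T: V₂ = V₁; T₂ = T₁·(P₂/P₁) = 845.8 K.

T₂ ≈ 573 °C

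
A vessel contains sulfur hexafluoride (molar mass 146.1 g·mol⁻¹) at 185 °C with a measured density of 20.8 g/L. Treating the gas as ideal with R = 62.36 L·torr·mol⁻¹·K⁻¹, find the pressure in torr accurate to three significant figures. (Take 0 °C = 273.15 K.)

P ≈ 4.07e+03 torr

ρ = PM/(RT) ⇒ P = ρRT/M = (20.8 × 62.36 × 458.1) / 146.1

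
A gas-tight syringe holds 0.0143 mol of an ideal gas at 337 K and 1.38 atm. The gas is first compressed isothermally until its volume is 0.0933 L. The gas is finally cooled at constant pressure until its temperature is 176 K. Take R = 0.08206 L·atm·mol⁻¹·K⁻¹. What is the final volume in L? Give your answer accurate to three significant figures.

V₃ ≈ 0.0487 L

From PV = nRT: V₁ = nRT₁/P₁ = 0.2866 L.
Isothermal, so P V is constant: T₂ = T₁; P₂ = P₁·(V₁/V₂) = 4.239 atm.
Isobaric, so V/T is constant: P₃ = P₂; V₃ = V₂·(T₃/T₂) = 0.04873 L.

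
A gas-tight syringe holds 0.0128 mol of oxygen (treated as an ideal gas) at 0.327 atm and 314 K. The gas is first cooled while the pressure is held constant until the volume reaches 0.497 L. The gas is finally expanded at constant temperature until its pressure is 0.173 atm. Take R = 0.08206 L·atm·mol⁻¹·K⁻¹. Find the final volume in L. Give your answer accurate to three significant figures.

V₃ ≈ 0.939 L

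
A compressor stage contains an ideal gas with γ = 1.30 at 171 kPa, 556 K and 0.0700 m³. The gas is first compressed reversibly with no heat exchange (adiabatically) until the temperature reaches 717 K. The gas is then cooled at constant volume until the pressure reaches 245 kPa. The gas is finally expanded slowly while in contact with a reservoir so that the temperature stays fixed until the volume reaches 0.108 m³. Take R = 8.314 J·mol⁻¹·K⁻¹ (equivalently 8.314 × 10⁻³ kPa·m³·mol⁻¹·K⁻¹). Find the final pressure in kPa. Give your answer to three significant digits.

P₄ ≈ 68.0 kPa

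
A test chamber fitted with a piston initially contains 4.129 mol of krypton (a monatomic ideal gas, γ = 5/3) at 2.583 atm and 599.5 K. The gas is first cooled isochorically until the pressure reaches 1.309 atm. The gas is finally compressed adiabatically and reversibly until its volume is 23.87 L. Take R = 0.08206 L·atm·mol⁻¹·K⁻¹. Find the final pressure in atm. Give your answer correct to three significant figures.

From PV = nRT: V₁ = nRT₁/P₁ = 78.64 L.
Isochoric, so P/T is constant: V₂ = V₁; T₂ = T₁·(P₂/P₁) = 303.8 K.
Reversible adiabatic, γ = 5/3: T₃ = T₂·(V₂/V₃)^(γ−1) = 672.7 K; P₃ = P₂·(V₂/V₃)^γ = 9.548 atm.

P₃ ≈ 9.55 atm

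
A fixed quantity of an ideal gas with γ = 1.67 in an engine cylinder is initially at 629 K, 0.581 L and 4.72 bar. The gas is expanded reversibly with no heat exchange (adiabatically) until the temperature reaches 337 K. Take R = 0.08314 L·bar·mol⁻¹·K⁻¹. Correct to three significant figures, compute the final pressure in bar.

P₂ ≈ 0.996 bar

Adiabatic (γ = 1.67), T V^(γ−1) and P V^γ constant: P₂ = P₁·(T₂/T₁)^(γ/(γ−1)) = 0.9964 bar; V₂ = V₁·(T₁/T₂)^(1/(γ−1)) = 1.475 L.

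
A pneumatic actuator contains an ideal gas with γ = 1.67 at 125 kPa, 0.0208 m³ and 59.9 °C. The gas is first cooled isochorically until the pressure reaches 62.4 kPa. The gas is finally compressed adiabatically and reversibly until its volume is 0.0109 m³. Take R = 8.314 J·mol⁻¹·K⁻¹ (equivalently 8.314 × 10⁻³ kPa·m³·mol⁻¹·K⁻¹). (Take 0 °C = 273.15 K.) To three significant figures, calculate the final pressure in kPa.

P₃ ≈ 184 kPa

Convert: T₁ = 333.0 K.
Isochoric, so P/T is constant: V₂ = V₁; T₂ = T₁·(P₂/P₁) = 166.3 K.
Reversible adiabatic, γ = 1.67: T₃ = T₂·(V₂/V₃)^(γ−1) = 256.3 K; P₃ = P₂·(V₂/V₃)^γ = 183.6 kPa.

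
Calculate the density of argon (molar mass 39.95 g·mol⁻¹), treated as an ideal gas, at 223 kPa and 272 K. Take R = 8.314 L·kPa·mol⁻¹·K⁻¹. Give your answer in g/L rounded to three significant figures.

ρ ≈ 3.94 g/L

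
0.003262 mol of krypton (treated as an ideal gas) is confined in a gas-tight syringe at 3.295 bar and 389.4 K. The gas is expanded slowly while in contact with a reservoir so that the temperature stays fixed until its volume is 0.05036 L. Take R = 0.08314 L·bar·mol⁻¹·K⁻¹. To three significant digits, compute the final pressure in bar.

P₂ ≈ 2.10 bar

From PV = nRT: V₁ = nRT₁/P₁ = 0.03205 L.
Isothermal, so P V is constant: T₂ = T₁; P₂ = P₁·(V₁/V₂) = 2.097 bar.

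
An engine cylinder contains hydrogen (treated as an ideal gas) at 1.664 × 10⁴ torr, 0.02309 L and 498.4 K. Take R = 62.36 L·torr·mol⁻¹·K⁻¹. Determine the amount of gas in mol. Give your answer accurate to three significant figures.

n ≈ 0.0124 mol

PV = nRT ⇒ n = PV/(RT) = (1.664e+04 × 0.02309) / (62.36 × 498.4)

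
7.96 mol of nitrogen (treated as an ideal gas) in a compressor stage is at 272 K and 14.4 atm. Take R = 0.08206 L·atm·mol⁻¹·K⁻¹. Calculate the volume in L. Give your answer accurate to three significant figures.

PV = nRT ⇒ V = nRT/P = (7.96 × 0.08206 × 272) / 14.4

V ≈ 12.3 L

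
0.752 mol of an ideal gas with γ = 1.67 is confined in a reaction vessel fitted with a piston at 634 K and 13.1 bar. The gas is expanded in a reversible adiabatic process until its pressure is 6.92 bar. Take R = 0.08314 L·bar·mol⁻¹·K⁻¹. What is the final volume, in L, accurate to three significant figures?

From PV = nRT: V₁ = nRT₁/P₁ = 3.026 L.
Adiabatic (γ = 1.67), T V^(γ−1) and P V^γ constant: T₂ = T₁·(P₂/P₁)^((γ−1)/γ) = 490.8 K; V₂ = V₁·(P₁/P₂)^(1/γ) = 4.434 L.

V₂ ≈ 4.43 L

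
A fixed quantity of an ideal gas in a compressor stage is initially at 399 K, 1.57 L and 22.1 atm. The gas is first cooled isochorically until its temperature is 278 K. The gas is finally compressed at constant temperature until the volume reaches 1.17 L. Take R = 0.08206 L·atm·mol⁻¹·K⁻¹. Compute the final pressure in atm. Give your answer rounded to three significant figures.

P₃ ≈ 20.7 atm

V constant ⇒ P ∝ T: V₂ = V₁; P₂ = P₁·(T₂/T₁) = 15.40 atm.
T constant ⇒ Boyle's law P V = const: T₃ = T₂; P₃ = P₂·(V₂/V₃) = 20.66 atm.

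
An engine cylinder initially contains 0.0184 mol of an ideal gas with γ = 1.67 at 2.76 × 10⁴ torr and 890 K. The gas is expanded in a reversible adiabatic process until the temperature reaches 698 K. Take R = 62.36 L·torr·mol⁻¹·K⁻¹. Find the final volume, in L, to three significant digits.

V₂ ≈ 0.0532 L

From PV = nRT: V₁ = nRT₁/P₁ = 0.03700 L.
Adiabatic (γ = 1.67), T V^(γ−1) and P V^γ constant: P₂ = P₁·(T₂/T₁)^(γ/(γ−1)) = 1.506e+04 torr; V₂ = V₁·(T₁/T₂)^(1/(γ−1)) = 0.05318 L.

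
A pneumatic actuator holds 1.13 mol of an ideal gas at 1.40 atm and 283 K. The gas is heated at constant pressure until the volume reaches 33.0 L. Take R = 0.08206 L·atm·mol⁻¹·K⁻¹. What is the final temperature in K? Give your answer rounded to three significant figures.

T₂ ≈ 498 K

From PV = nRT: V₁ = nRT₁/P₁ = 18.74 L.
P constant ⇒ V ∝ T: P₂ = P₁; T₂ = T₁·(V₂/V₁) = 498.2 K.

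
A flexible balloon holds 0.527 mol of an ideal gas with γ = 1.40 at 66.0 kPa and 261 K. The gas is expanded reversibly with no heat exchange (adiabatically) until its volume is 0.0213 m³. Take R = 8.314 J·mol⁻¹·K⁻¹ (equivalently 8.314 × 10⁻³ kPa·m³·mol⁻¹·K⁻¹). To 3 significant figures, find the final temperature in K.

T₂ ≈ 240 K

From PV = nRT: V₁ = nRT₁/P₁ = 0.01733 m³.
Reversible adiabatic, γ = 1.40: T₂ = T₁·(V₁/V₂)^(γ−1) = 240.3 K; P₂ = P₁·(V₁/V₂)^γ = 49.43 kPa.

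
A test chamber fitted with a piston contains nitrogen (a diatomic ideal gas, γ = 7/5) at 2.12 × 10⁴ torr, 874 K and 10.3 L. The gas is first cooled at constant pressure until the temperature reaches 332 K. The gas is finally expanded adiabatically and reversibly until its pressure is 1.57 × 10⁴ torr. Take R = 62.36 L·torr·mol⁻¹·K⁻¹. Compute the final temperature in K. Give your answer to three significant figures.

T₃ ≈ 305 K

Isobaric, so V/T is constant: P₂ = P₁; V₂ = V₁·(T₂/T₁) = 3.913 L.
Adiabatic (γ = 7/5), T V^(γ−1) and P V^γ constant: T₃ = T₂·(P₃/P₂)^((γ−1)/γ) = 304.7 K; V₃ = V₂·(P₂/P₃)^(1/γ) = 4.849 L.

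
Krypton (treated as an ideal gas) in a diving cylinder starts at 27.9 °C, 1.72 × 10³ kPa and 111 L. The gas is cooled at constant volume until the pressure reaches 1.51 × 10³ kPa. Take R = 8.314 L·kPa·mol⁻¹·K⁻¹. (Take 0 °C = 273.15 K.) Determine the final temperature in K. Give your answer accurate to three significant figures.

Convert: T₁ = 301.0 K.
Isochoric, so P/T is constant: V₂ = V₁; T₂ = T₁·(P₂/P₁) = 264.3 K.

T₂ ≈ 264 K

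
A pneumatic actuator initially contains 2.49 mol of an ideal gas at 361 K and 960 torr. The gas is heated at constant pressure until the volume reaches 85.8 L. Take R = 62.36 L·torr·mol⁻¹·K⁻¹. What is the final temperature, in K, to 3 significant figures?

T₂ ≈ 530 K

From PV = nRT: V₁ = nRT₁/P₁ = 58.39 L.
P constant ⇒ V ∝ T: P₂ = P₁; T₂ = T₁·(V₂/V₁) = 530.5 K.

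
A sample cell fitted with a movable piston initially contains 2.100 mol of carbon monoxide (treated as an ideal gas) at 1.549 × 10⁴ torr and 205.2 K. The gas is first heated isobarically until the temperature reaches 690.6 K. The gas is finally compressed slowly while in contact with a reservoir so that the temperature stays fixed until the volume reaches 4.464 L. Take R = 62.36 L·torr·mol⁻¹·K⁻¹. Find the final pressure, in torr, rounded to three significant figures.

From PV = nRT: V₁ = nRT₁/P₁ = 1.735 L.
P constant ⇒ V ∝ T: P₂ = P₁; V₂ = V₁·(T₂/T₁) = 5.838 L.
T constant ⇒ Boyle's law P V = const: T₃ = T₂; P₃ = P₂·(V₂/V₃) = 2.026e+04 torr.

P₃ ≈ 2.03e+04 torr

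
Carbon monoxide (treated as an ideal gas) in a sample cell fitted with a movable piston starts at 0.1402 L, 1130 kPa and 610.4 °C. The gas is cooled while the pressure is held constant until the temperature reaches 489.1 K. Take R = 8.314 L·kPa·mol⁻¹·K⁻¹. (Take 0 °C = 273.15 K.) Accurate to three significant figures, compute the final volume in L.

Convert: T₁ = 883.5 K.
Isobaric, so V/T is constant: P₂ = P₁; V₂ = V₁·(T₂/T₁) = 0.07761 L.

V₂ ≈ 0.0776 L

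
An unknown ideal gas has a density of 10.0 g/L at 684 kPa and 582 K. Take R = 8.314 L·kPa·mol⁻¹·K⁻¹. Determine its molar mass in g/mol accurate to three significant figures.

M ≈ 70.7 g/mol

ρ = PM/(RT) ⇒ M = ρRT/P = (10.0 × 8.314 × 582.0) / 684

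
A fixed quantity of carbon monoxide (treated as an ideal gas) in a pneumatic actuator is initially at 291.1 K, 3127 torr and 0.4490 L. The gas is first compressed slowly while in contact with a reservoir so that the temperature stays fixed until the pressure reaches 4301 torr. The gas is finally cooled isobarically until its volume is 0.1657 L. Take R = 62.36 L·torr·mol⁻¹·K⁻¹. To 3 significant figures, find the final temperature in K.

T constant ⇒ Boyle's law P V = const: T₂ = T₁; V₂ = V₁·(P₁/P₂) = 0.3264 L.
Isobaric, so V/T is constant: P₃ = P₂; T₃ = T₂·(V₃/V₂) = 147.8 K.

T₃ ≈ 148 K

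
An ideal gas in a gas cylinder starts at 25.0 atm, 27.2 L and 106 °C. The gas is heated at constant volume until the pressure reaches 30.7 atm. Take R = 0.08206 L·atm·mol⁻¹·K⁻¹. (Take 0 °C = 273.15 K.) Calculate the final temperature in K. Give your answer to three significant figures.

T₂ ≈ 466 K

Convert: T₁ = 379.1 K.
Isochoric, so P/T is constant: V₂ = V₁; T₂ = T₁·(P₂/P₁) = 465.6 K.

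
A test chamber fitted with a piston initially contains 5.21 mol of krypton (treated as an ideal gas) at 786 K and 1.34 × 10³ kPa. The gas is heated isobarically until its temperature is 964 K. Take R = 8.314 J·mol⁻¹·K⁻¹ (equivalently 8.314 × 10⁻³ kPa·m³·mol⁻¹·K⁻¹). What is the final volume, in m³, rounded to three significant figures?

From PV = nRT: V₁ = nRT₁/P₁ = 0.02541 m³.
P constant ⇒ V ∝ T: P₂ = P₁; V₂ = V₁·(T₂/T₁) = 0.03116 m³.

V₂ ≈ 0.0312 m³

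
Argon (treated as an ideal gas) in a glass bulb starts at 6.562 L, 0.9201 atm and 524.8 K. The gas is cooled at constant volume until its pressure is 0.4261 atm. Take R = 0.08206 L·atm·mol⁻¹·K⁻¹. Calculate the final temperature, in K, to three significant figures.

T₂ ≈ 243 K

Isochoric, so P/T is constant: V₂ = V₁; T₂ = T₁·(P₂/P₁) = 243.0 K.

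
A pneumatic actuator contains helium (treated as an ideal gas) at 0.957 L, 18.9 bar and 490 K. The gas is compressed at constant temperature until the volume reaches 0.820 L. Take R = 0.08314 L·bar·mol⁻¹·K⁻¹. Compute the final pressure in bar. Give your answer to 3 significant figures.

P₂ ≈ 22.1 bar

T constant ⇒ Boyle's law P V = const: T₂ = T₁; P₂ = P₁·(V₁/V₂) = 22.06 bar.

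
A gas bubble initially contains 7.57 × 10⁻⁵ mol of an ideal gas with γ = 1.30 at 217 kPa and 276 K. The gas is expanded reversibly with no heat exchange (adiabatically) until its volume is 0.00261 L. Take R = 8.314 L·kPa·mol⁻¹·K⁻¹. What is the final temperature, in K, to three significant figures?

T₂ ≈ 194 K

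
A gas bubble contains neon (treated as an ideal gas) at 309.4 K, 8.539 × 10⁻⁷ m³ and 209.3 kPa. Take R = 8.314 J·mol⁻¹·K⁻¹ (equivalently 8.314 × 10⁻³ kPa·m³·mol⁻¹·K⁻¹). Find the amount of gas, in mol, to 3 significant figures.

PV = nRT ⇒ n = PV/(RT) = (209.3 × 8.539e-07) / (8.314 × 10⁻³ × 309.4)

n ≈ 6.95e-05 mol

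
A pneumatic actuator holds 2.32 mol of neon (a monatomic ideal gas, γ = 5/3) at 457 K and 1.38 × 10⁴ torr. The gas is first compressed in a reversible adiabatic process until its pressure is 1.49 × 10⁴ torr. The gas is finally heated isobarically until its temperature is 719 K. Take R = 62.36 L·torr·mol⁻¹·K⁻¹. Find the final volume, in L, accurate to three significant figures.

From PV = nRT: V₁ = nRT₁/P₁ = 4.791 L.
Reversible adiabatic, γ = 5/3: T₂ = T₁·(P₂/P₁)^((γ−1)/γ) = 471.2 K; V₂ = V₁·(P₁/P₂)^(1/γ) = 4.576 L.
P constant ⇒ V ∝ T: P₃ = P₂; V₃ = V₂·(T₃/T₂) = 6.981 L.

V₃ ≈ 6.98 L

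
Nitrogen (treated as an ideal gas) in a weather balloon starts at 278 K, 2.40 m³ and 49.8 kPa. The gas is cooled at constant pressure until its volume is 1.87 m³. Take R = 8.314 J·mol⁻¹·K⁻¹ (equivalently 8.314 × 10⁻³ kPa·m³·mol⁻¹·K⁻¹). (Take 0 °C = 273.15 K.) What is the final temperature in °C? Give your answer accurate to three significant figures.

T₂ ≈ -56.5 °C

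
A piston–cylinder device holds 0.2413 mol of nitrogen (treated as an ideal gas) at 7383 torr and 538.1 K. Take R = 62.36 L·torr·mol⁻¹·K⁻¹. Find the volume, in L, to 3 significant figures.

V ≈ 1.10 L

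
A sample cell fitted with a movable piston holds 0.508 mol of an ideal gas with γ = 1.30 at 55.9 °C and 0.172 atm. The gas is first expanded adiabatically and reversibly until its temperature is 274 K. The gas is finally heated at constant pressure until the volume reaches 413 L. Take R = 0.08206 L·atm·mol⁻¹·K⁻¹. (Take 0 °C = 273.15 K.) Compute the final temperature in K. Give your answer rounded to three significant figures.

T₃ ≈ 771 K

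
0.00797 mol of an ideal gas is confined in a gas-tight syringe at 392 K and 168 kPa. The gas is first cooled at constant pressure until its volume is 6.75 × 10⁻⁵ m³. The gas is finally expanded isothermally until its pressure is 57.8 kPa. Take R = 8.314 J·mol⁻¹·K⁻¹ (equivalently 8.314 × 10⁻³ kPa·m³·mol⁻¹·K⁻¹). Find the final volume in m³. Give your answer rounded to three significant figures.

V₃ ≈ 0.000196 m³

From PV = nRT: V₁ = nRT₁/P₁ = 0.0001546 m³.
P constant ⇒ V ∝ T: P₂ = P₁; T₂ = T₁·(V₂/V₁) = 171.1 K.
T constant ⇒ Boyle's law P V = const: T₃ = T₂; V₃ = V₂·(P₂/P₃) = 0.0001962 m³.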